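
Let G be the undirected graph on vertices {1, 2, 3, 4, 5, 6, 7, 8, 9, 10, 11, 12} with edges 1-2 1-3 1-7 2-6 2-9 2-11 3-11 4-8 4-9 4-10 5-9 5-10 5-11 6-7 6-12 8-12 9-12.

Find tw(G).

3

A width-3 tree decomposition is:
Bags: B1 = {1, 3, 6, 7}  B2 = {1, 2, 3, 6}  B3 = {2, 3, 6, 11}  B4 = {2, 6, 11, 12}  B5 = {2, 9, 11, 12}  B6 = {5, 9, 11, 12}  B7 = {5, 8, 9, 12}  B8 = {4, 5, 8, 9}  B9 = {4, 5, 8, 10}
Tree: B1–B2, B2–B3, B3–B4, B4–B5, B5–B6, B6–B7, B7–B8, B8–B9
The largest bag has 4 vertices, giving width 3; this decomposition certifies tw(G) ≤ 3. For the lower bound: the 4 vertex sets {1,3,7}, {6}, {2}, {5,9,11,12} are disjoint, each induces a connected subgraph, and every pair is joined by at least one edge of G. Contracting each set to a single vertex therefore yields K_{4} as a minor, and since treewidth is minor-monotone, tw(G) ≥ tw(K_{4}) = 3. Hence tw(G) = 3 exactly.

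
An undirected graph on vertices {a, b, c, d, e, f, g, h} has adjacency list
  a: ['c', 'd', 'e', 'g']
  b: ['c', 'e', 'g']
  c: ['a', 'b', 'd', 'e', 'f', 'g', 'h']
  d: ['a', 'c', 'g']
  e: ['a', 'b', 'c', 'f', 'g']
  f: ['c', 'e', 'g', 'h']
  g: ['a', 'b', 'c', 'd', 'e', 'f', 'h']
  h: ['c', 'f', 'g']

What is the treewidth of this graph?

3

A width-3 tree decomposition is:
Bags: B1 = {a, c, e, g}  B2 = {c, e, f, g}  B3 = {b, c, e, g}  B4 = {a, c, d, g}  B5 = {c, f, g, h}
Tree: B1–B2, B2–B3, B1–B4, B2–B5
Each bag holds 4 vertices, so the decomposition has width 3, which upper-bounds the treewidth. Conversely, {a, c, d, g} is a clique of size 4, and the vertices of any clique must share a bag in every tree decomposition; so some bag has ≥ 4 vertices and tw(G) ≥ 3. Hence tw(G) = 3 exactly.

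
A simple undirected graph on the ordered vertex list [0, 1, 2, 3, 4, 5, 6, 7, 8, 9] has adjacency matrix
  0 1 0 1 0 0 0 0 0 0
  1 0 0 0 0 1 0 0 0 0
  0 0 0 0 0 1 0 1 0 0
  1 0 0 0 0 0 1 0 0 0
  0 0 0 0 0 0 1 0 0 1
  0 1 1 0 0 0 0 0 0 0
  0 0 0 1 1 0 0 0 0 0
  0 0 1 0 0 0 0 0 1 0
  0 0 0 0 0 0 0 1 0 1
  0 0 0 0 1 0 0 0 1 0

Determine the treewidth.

2

A width-2 tree decomposition is:
Bags: B1 = {2, 5, 7}  B2 = {5, 7, 8}  B3 = {5, 8, 9}  B4 = {4, 5, 9}  B5 = {4, 5, 6}  B6 = {3, 5, 6}  B7 = {0, 3, 5}  B8 = {0, 1, 5}
Tree: B1–B2, B2–B3, B3–B4, B4–B5, B5–B6, B6–B7, B7–B8
Each bag holds 3 vertices, so the decomposition has width 2, which upper-bounds the treewidth. Since 5–2–7–8–9–4–6–3–0–1–5 is a cycle in G, G is not acyclic. Forests are exactly the graphs of treewidth ≤ 1, so tw(G) ≥ 2. Hence tw(G) = 2 exactly.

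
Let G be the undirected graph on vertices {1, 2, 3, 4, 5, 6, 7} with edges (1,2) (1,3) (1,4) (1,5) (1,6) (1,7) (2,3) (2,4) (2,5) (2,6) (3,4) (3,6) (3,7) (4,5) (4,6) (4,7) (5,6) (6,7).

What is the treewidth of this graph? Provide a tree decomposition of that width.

Treewidth 4.
Bags: B1 = {1, 2, 3, 4, 6}  B2 = {1, 2, 4, 5, 6}  B3 = {1, 3, 4, 6, 7}
Tree: B1–B2, B1–B3

The largest bag has 5 vertices, giving width 4; this decomposition certifies tw(G) ≤ 4. Conversely, {1, 2, 3, 4, 6} is a clique of size 5, and the vertices of any clique must share a bag in every tree decomposition; so some bag has ≥ 5 vertices and tw(G) ≥ 4. Combining the bounds, tw(G) = 4.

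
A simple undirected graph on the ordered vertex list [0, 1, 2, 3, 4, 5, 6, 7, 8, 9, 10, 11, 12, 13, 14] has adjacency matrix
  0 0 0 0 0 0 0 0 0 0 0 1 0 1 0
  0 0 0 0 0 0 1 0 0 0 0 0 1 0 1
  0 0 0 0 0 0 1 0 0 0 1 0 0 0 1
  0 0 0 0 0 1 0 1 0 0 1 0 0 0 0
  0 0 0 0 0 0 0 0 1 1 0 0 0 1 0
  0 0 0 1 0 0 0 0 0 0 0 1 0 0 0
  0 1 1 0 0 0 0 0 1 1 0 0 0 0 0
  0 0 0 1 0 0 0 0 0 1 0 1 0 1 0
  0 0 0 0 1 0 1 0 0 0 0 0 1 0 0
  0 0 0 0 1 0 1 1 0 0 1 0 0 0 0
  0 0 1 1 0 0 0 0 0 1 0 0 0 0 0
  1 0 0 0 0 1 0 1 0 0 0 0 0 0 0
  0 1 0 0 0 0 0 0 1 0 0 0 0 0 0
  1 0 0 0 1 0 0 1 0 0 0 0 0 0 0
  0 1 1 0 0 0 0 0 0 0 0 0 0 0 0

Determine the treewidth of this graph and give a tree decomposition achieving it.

Treewidth 3.
One optimal decomposition is:
Bags: B1 = {0, 5, 11, 13}  B2 = {5, 7, 11, 13}  B3 = {3, 5, 7, 13}  B4 = {3, 4, 7, 13}  B5 = {3, 4, 7, 9}  B6 = {3, 4, 9, 10}  B7 = {4, 8, 9, 10}  B8 = {6, 8, 9, 10}  B9 = {2, 6, 8, 10}  B10 = {2, 6, 8, 12}  B11 = {1, 2, 6, 12}  B12 = {1, 2, 12, 14}
Tree: B1–B2, B2–B3, B3–B4, B4–B5, B5–B6, B6–B7, B7–B8, B8–B9, B9–B10, B10–B11, B11–B12

Each bag holds 4 vertices, so the decomposition has width 3, which upper-bounds the treewidth. For the lower bound: the 4 vertex sets {0,5,11}, {13}, {7}, {3,4,9,10} are disjoint, each induces a connected subgraph, and every pair is joined by at least one edge of G. Contracting each set to a single vertex therefore yields K_{4} as a minor, and since treewidth is minor-monotone, tw(G) ≥ tw(K_{4}) = 3. The upper and lower bounds meet at 3, so that is the treewidth.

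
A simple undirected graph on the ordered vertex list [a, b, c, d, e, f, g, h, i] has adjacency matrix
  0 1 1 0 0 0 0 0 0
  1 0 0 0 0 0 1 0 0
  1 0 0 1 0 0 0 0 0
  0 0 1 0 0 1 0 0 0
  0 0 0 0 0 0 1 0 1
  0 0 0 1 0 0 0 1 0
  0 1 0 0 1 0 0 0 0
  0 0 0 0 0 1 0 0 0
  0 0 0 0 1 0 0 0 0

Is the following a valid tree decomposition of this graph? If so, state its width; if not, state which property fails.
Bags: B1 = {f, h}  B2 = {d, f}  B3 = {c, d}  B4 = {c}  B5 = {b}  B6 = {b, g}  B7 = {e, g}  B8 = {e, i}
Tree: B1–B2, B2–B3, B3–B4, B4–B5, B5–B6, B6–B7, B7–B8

No — vertex a appears in no bag.

A tree decomposition must satisfy three properties: every vertex lies in some bag; for every edge, both endpoints lie together in some bag; and for every vertex, the bags containing it form a connected subtree. Here vertex a appears in no bag, so the decomposition is invalid.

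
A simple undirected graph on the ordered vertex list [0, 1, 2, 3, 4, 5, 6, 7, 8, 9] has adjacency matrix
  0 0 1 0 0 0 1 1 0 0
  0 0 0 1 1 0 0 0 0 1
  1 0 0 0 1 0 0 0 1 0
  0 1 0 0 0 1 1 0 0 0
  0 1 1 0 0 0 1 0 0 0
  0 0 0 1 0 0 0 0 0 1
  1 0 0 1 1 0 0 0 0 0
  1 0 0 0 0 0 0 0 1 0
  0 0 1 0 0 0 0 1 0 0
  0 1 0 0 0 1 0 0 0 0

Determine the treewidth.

2

A width-2 tree decomposition is:
Bags: B1 = {0, 7, 8}  B2 = {0, 2, 8}  B3 = {0, 2, 6}  B4 = {2, 4, 6}  B5 = {3, 4, 6}  B6 = {1, 3, 4}  B7 = {1, 3, 5}  B8 = {1, 5, 9}
Tree: B1–B2, B2–B3, B3–B4, B4–B5, B5–B6, B6–B7, B7–B8
The largest bag has 3 vertices, giving width 2; this decomposition certifies tw(G) ≤ 2. Since 7–8–2–0–7 is a cycle in G, G is not acyclic. Forests are exactly the graphs of treewidth ≤ 1, so tw(G) ≥ 2. The upper and lower bounds meet at 2, so that is the treewidth.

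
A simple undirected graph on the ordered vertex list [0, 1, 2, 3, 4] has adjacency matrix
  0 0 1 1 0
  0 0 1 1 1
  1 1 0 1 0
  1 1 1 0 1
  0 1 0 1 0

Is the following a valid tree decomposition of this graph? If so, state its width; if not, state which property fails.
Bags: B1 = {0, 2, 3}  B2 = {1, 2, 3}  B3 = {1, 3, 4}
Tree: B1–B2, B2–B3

Every vertex of G appears in some bag (union = {0, 1, 2, 3, 4}); every edge is covered by a bag; and for each vertex v the set of bags containing v is connected in the bag tree. The decomposition is therefore valid. The largest bag has 3 vertices, so the width is 2.

Yes; width 2.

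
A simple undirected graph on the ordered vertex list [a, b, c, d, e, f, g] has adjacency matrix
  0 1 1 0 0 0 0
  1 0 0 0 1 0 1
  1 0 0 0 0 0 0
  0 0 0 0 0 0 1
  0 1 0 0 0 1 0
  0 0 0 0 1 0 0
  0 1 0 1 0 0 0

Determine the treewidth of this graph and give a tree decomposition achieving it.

Treewidth 1.
Bags: B1 = {b, g}  B2 = {d, g}  B3 = {a, b}  B4 = {b, e}  B5 = {a, c}  B6 = {e, f}
Tree: B1–B2, B1–B3, B3–B4, B3–B5, B4–B6

Each bag holds 2 vertices, so the decomposition has width 1, which upper-bounds the treewidth. Since G has at least one edge (e.g. b–g), it is not an edgeless graph, so tw(G) ≥ 1. Combining the bounds, tw(G) = 1.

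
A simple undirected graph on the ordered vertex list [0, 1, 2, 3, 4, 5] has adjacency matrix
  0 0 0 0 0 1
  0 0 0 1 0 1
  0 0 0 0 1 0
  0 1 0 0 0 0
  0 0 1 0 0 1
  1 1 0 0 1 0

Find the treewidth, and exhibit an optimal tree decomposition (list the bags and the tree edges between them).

The largest bag has 2 vertices, giving width 1; this decomposition certifies tw(G) ≤ 1. G has an edge, so its treewidth is at least 1. The upper and lower bounds meet at 1, so that is the treewidth.

Treewidth 1.
One optimal decomposition is:
Bags: B1 = {1, 5}  B2 = {4, 5}  B3 = {1, 3}  B4 = {0, 5}  B5 = {2, 4}
Tree: B1–B2, B1–B3, B1–B4, B2–B5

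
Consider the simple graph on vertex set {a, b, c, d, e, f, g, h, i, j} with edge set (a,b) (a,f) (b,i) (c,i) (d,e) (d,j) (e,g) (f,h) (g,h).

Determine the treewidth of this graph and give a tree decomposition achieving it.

Treewidth 1.
Bags: B1 = {c, i}  B2 = {b, i}  B3 = {a, b}  B4 = {a, f}  B5 = {f, h}  B6 = {g, h}  B7 = {e, g}  B8 = {d, e}  B9 = {d, j}
Tree: B1–B2, B2–B3, B3–B4, B4–B5, B5–B6, B6–B7, B7–B8, B8–B9

Every bag has size at most 2, so the width is 2 − 1 = 1 and tw(G) ≤ 1. Since G has at least one edge (e.g. c–i), it is not an edgeless graph, so tw(G) ≥ 1. Combining the bounds, tw(G) = 1.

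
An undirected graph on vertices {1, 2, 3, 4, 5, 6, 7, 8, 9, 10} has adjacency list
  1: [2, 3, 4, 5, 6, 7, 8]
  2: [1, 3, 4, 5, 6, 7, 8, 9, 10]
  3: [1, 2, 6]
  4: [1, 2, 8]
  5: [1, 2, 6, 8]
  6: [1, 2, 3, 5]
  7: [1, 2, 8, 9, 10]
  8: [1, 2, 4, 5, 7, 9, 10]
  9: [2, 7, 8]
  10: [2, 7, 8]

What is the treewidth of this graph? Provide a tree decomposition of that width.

The largest bag has 4 vertices, giving width 3; this decomposition certifies tw(G) ≤ 3. For the lower bound, the 4 vertices {1, 2, 4, 8} are pairwise adjacent, and any tree decomposition puts a clique entirely inside one bag — forcing width ≥ 3. Hence tw(G) = 3 exactly.

Treewidth 3.
One optimal decomposition is:
Bags: B1 = {1, 2, 4, 8}  B2 = {1, 2, 5, 8}  B3 = {1, 2, 7, 8}  B4 = {1, 2, 5, 6}  B5 = {1, 2, 3, 6}  B6 = {2, 7, 8, 9}  B7 = {2, 7, 8, 10}
Tree: B1–B2, B1–B3, B2–B4, B4–B5, B3–B6, B3–B7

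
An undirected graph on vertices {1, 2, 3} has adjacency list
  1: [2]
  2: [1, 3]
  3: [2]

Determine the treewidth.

A width-1 tree decomposition is:
Bags: B1 = {1, 2}  B2 = {2, 3}
Tree: B1–B2
Every bag has size at most 2, so the width is 2 − 1 = 1 and tw(G) ≤ 1. Any graph with an edge has treewidth ≥ 1, and G has the edge 1–2. Combining the bounds, tw(G) = 1.

1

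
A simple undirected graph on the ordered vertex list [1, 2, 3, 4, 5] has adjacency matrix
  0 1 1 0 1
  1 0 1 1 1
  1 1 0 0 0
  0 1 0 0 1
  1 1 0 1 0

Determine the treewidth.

2

A width-2 tree decomposition is:
Bags: B1 = {2, 4, 5}  B2 = {1, 2, 5}  B3 = {1, 2, 3}
Tree: B1–B2, B2–B3
Every bag has size at most 3, so the width is 3 − 1 = 2 and tw(G) ≤ 2. Conversely, {1, 2, 3} is a clique of size 3, and the vertices of any clique must share a bag in every tree decomposition; so some bag has ≥ 3 vertices and tw(G) ≥ 2. Therefore the treewidth is 2.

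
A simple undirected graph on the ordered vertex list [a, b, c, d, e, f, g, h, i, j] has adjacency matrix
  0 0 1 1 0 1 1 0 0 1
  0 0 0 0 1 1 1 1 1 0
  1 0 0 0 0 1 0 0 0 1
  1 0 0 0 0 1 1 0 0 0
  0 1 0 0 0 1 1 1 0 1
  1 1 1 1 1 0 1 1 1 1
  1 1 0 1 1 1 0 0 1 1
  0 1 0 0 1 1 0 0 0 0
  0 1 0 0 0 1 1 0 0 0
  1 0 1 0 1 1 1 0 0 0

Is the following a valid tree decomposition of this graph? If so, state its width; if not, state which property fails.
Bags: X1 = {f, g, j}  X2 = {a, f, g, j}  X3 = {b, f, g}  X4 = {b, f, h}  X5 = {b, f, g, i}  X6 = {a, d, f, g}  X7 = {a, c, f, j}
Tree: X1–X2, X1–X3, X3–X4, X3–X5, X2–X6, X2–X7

No — vertex e appears in no bag.

A tree decomposition must satisfy three properties: every vertex lies in some bag; for every edge, both endpoints lie together in some bag; and for every vertex, the bags containing it form a connected subtree. Here vertex e appears in no bag, so the decomposition is invalid.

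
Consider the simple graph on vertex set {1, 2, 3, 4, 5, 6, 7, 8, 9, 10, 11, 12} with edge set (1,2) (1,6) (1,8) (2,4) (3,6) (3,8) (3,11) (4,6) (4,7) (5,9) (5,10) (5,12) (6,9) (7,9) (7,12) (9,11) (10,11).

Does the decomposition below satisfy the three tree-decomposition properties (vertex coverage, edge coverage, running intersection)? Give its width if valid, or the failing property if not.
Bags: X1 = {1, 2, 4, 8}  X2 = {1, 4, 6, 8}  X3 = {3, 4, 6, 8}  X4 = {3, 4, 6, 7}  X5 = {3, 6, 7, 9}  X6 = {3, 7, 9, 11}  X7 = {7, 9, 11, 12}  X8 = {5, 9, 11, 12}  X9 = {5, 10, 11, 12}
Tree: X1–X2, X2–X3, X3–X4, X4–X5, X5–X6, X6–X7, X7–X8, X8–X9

Yes; width 3.

Every vertex of G appears in some bag (union = {1, 2, 3, 4, 5, 6, 7, 8, 9, 10, 11, 12}); every edge is covered by a bag; and for each vertex v the set of bags containing v is connected in the bag tree. The decomposition is therefore valid. The largest bag has 4 vertices, so the width is 3.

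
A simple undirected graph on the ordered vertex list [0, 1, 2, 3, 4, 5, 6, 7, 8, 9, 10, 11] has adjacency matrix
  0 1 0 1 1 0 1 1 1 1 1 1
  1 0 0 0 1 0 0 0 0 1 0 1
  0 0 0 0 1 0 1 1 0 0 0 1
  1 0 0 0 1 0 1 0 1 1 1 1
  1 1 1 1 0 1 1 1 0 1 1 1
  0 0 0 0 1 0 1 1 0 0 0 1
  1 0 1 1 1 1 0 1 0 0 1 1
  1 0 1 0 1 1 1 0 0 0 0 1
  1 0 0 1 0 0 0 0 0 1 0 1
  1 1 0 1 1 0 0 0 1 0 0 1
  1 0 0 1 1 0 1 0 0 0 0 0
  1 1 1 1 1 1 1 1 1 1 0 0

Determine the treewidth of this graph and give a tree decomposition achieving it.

Treewidth 4.
Bags: B1 = {0, 3, 4, 9, 11}  B2 = {0, 3, 4, 6, 11}  B3 = {0, 1, 4, 9, 11}  B4 = {0, 4, 6, 7, 11}  B5 = {4, 5, 6, 7, 11}  B6 = {0, 3, 8, 9, 11}  B7 = {0, 3, 4, 6, 10}  B8 = {2, 4, 6, 7, 11}
Tree: B1–B2, B1–B3, B2–B4, B4–B5, B1–B6, B2–B7, B5–B8

The largest bag has 5 vertices, giving width 4; this decomposition certifies tw(G) ≤ 4. Conversely, {0, 3, 8, 9, 11} is a clique of size 5, and the vertices of any clique must share a bag in every tree decomposition; so some bag has ≥ 5 vertices and tw(G) ≥ 4. Hence tw(G) = 4 exactly.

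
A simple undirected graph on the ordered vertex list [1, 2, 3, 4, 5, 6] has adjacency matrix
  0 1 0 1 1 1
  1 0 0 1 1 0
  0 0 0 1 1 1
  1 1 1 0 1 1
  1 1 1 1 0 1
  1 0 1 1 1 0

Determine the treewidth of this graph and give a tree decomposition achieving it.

Every bag has size at most 4, so the width is 4 − 1 = 3 and tw(G) ≤ 3. For the lower bound, the 4 vertices {1, 2, 4, 5} are pairwise adjacent, and any tree decomposition puts a clique entirely inside one bag — forcing width ≥ 3. Therefore the treewidth is 3.

Treewidth 3.
One optimal decomposition is:
Bags: B1 = {3, 4, 5, 6}  B2 = {1, 4, 5, 6}  B3 = {1, 2, 4, 5}
Tree: B1–B2, B2–B3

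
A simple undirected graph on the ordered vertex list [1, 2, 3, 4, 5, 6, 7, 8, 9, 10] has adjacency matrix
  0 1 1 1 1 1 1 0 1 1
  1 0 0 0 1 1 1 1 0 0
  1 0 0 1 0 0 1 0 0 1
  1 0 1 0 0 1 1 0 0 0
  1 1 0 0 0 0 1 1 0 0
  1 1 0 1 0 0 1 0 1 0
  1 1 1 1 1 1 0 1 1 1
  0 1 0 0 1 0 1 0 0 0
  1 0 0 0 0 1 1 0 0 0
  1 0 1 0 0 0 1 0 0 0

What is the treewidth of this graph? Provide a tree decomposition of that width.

Treewidth 3.
One optimal decomposition is:
Bags: B1 = {1, 4, 6, 7}  B2 = {1, 2, 6, 7}  B3 = {1, 3, 4, 7}  B4 = {1, 3, 7, 10}  B5 = {1, 2, 5, 7}  B6 = {2, 5, 7, 8}  B7 = {1, 6, 7, 9}
Tree: B1–B2, B1–B3, B3–B4, B2–B5, B5–B6, B1–B7

The largest bag has 4 vertices, giving width 3; this decomposition certifies tw(G) ≤ 3. Conversely, {2, 5, 7, 8} is a clique of size 4, and the vertices of any clique must share a bag in every tree decomposition; so some bag has ≥ 4 vertices and tw(G) ≥ 3. The upper and lower bounds meet at 3, so that is the treewidth.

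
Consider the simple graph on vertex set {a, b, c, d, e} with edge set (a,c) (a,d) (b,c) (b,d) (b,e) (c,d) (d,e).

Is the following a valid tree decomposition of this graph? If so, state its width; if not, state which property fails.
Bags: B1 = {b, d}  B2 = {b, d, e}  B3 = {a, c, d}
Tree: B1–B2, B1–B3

A tree decomposition must satisfy three properties: every vertex lies in some bag; for every edge, both endpoints lie together in some bag; and for every vertex, the bags containing it form a connected subtree. Here edge (c,b) lies in no bag, so the decomposition is invalid.

No — edge (c,b) lies in no bag.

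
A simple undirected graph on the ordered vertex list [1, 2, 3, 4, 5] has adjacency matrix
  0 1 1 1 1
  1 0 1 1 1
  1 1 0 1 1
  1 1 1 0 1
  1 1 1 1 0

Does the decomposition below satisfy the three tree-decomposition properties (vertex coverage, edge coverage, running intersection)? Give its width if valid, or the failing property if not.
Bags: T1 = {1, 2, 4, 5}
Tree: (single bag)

No — vertex 3 appears in no bag.

A tree decomposition must satisfy three properties: every vertex lies in some bag; for every edge, both endpoints lie together in some bag; and for every vertex, the bags containing it form a connected subtree. Here vertex 3 appears in no bag, so the decomposition is invalid.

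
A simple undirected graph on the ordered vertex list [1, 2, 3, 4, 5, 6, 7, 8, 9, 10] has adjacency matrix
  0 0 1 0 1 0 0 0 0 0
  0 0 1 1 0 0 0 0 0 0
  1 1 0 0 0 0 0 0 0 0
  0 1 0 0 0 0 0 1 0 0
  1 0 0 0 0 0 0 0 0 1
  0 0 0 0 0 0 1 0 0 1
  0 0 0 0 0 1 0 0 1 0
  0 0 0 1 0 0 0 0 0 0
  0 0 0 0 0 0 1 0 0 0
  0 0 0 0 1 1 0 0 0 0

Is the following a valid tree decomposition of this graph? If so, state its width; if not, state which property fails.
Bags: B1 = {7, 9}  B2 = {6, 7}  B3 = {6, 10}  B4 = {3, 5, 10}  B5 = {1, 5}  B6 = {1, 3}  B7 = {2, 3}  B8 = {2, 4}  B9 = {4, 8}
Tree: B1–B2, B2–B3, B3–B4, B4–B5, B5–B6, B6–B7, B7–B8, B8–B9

A tree decomposition must satisfy three properties: every vertex lies in some bag; for every edge, both endpoints lie together in some bag; and for every vertex, the bags containing it form a connected subtree. Here bags containing vertex 3 are not connected in the tree, so the decomposition is invalid.

No — bags containing vertex 3 are not connected in the tree.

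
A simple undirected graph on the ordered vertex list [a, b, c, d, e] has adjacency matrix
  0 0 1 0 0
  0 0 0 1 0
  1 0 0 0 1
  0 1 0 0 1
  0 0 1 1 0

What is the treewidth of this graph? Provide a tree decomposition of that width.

Treewidth 1.
Bags: B1 = {c, e}  B2 = {d, e}  B3 = {a, c}  B4 = {b, d}
Tree: B1–B2, B1–B3, B2–B4

Every bag has size at most 2, so the width is 2 − 1 = 1 and tw(G) ≤ 1. G has an edge, so its treewidth is at least 1. The upper and lower bounds meet at 1, so that is the treewidth.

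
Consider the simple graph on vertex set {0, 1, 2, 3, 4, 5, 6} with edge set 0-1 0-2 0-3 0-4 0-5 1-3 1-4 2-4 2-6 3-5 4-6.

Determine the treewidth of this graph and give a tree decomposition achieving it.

The largest bag has 3 vertices, giving width 2; this decomposition certifies tw(G) ≤ 2. For the lower bound, the 3 vertices {0, 1, 3} are pairwise adjacent, and any tree decomposition puts a clique entirely inside one bag — forcing width ≥ 2. Therefore the treewidth is 2.

Treewidth 2.
One optimal decomposition is:
Bags: B1 = {0, 1, 4}  B2 = {0, 2, 4}  B3 = {0, 1, 3}  B4 = {0, 3, 5}  B5 = {2, 4, 6}
Tree: B1–B2, B1–B3, B3–B4, B2–B5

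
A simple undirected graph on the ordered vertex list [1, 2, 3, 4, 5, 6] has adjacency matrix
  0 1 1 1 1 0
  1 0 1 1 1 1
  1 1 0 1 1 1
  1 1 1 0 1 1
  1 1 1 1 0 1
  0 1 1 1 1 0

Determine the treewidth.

4

A width-4 tree decomposition is:
Bags: B1 = {1, 2, 3, 4, 5}  B2 = {2, 3, 4, 5, 6}
Tree: B1–B2
Each bag holds 5 vertices, so the decomposition has width 4, which upper-bounds the treewidth. On the other hand G contains the 5-clique {1, 2, 3, 4, 5}. A clique must lie in a single bag of any decomposition, so no decomposition can have width below 4. Therefore the treewidth is 4.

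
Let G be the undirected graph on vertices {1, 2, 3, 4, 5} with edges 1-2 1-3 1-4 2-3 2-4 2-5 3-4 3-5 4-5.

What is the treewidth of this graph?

A width-3 tree decomposition is:
Bags: B1 = {1, 2, 3, 4}  B2 = {2, 3, 4, 5}
Tree: B1–B2
Each bag holds 4 vertices, so the decomposition has width 3, which upper-bounds the treewidth. On the other hand G contains the 4-clique {1, 2, 3, 4}. A clique must lie in a single bag of any decomposition, so no decomposition can have width below 3. Combining the bounds, tw(G) = 3.

3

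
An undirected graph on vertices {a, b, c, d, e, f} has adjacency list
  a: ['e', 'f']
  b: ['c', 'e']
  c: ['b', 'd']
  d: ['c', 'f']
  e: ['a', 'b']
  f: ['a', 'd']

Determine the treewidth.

A width-2 tree decomposition is:
Bags: B1 = {a, d, f}  B2 = {a, c, d}  B3 = {a, b, c}  B4 = {a, b, e}
Tree: B1–B2, B2–B3, B3–B4
The largest bag has 3 vertices, giving width 2; this decomposition certifies tw(G) ≤ 2. The edges a–f–d–c–b–e–a form a cycle, so G is not a tree and its treewidth is at least 2. Hence tw(G) = 2 exactly.

2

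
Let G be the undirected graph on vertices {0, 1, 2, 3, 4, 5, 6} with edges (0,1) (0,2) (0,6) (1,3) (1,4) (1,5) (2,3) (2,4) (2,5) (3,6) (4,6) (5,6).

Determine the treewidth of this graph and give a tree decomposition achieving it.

The largest bag has 4 vertices, giving width 3; this decomposition certifies tw(G) ≤ 3. For the lower bound: the 4 vertex sets {0,6}, {2,5}, {1}, {4} are disjoint, each induces a connected subgraph, and every pair is joined by at least one edge of G. Contracting each set to a single vertex therefore yields K_{4} as a minor, and since treewidth is minor-monotone, tw(G) ≥ tw(K_{4}) = 3. Combining the bounds, tw(G) = 3.

Treewidth 3.
Bags: B1 = {0, 1, 2, 6}  B2 = {1, 2, 5, 6}  B3 = {1, 2, 4, 6}  B4 = {1, 2, 3, 6}
Tree: B1–B2, B2–B3, B3–B4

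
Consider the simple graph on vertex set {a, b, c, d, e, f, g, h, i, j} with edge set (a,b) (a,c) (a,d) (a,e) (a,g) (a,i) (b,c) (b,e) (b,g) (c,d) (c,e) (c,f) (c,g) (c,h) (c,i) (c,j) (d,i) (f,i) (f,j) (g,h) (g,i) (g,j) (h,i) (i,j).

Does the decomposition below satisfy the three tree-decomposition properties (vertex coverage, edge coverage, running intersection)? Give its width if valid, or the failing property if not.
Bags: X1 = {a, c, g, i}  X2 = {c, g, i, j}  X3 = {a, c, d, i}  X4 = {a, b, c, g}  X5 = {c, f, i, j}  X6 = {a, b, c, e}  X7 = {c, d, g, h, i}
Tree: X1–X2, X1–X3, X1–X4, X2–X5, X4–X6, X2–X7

A tree decomposition must satisfy three properties: every vertex lies in some bag; for every edge, both endpoints lie together in some bag; and for every vertex, the bags containing it form a connected subtree. Here bags containing vertex d are not connected in the tree, so the decomposition is invalid.

No — bags containing vertex d are not connected in the tree.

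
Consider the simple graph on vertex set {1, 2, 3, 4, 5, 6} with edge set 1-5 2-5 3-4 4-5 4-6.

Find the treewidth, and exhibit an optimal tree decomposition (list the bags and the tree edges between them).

Treewidth 1.
Bags: B1 = {2, 5}  B2 = {4, 5}  B3 = {4, 6}  B4 = {3, 4}  B5 = {1, 5}
Tree: B1–B2, B2–B3, B2–B4, B1–B5

Every bag has size at most 2, so the width is 2 − 1 = 1 and tw(G) ≤ 1. Any graph with an edge has treewidth ≥ 1, and G has the edge 5–2. Combining the bounds, tw(G) = 1.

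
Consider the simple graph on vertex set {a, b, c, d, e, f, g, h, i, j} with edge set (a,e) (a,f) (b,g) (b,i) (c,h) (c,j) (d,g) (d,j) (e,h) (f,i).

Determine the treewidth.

A width-2 tree decomposition is:
Bags: B1 = {a, f, i}  B2 = {a, b, i}  B3 = {a, b, g}  B4 = {a, d, g}  B5 = {a, d, j}  B6 = {a, c, j}  B7 = {a, c, h}  B8 = {a, e, h}
Tree: B1–B2, B2–B3, B3–B4, B4–B5, B5–B6, B6–B7, B7–B8
Every bag has size at most 3, so the width is 3 − 1 = 2 and tw(G) ≤ 2. The edges a–f–i–b–g–d–j–c–h–e–a form a cycle, so G is not a tree and its treewidth is at least 2. Therefore the treewidth is 2.

2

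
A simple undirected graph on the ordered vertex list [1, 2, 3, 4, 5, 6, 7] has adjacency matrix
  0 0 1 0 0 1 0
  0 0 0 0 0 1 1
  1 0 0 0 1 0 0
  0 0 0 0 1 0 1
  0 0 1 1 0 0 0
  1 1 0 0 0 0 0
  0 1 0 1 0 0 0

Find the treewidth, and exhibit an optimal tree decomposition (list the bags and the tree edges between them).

Every bag has size at most 3, so the width is 3 − 1 = 2 and tw(G) ≤ 2. For the lower bound, G contains the cycle 5–4–7–2–6–1–3–5, so G is not a forest; only forests have treewidth ≤ 1, hence tw(G) ≥ 2. Therefore the treewidth is 2.

Treewidth 2.
One optimal decomposition is:
Bags: B1 = {4, 5, 7}  B2 = {2, 5, 7}  B3 = {2, 5, 6}  B4 = {1, 5, 6}  B5 = {1, 3, 5}
Tree: B1–B2, B2–B3, B3–B4, B4–B5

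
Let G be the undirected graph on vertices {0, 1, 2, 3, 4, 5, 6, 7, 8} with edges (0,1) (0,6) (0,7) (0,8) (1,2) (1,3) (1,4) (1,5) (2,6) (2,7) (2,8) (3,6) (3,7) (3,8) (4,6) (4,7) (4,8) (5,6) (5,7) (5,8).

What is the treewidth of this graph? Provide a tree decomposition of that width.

Treewidth 4.
One such decomposition:
Bags: B1 = {1, 2, 6, 7, 8}  B2 = {1, 5, 6, 7, 8}  B3 = {1, 3, 6, 7, 8}  B4 = {1, 4, 6, 7, 8}  B5 = {0, 1, 6, 7, 8}
Tree: B1–B2, B2–B3, B3–B4, B4–B5

Each bag holds 5 vertices, so the decomposition has width 4, which upper-bounds the treewidth. For the lower bound: the 5 vertex sets {1,2}, {5,6}, {3,8}, {7}, {4} are disjoint, each induces a connected subgraph, and every pair is joined by at least one edge of G. Contracting each set to a single vertex therefore yields K_{5} as a minor, and since treewidth is minor-monotone, tw(G) ≥ tw(K_{5}) = 4. Combining the bounds, tw(G) = 4.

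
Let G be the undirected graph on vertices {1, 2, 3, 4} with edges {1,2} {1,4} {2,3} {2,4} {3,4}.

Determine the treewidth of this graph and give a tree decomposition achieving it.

Treewidth 2.
Bags: B1 = {2, 3, 4}  B2 = {1, 2, 4}
Tree: B1–B2

The largest bag has 3 vertices, giving width 2; this decomposition certifies tw(G) ≤ 2. On the other hand G contains the 3-clique {1, 2, 4}. A clique must lie in a single bag of any decomposition, so no decomposition can have width below 2. Combining the bounds, tw(G) = 2.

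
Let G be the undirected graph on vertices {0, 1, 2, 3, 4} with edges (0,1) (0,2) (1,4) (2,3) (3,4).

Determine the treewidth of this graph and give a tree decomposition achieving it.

Treewidth 2.
Bags: B1 = {1, 3, 4}  B2 = {0, 1, 3}  B3 = {0, 2, 3}
Tree: B1–B2, B2–B3

Each bag holds 3 vertices, so the decomposition has width 2, which upper-bounds the treewidth. Since 3–4–1–0–2–3 is a cycle in G, G is not acyclic. Forests are exactly the graphs of treewidth ≤ 1, so tw(G) ≥ 2. Combining the bounds, tw(G) = 2.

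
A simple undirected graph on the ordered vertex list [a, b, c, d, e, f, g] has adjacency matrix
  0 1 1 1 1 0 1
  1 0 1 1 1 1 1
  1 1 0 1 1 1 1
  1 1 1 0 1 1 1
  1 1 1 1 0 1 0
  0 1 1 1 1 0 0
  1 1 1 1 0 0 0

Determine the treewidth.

A width-4 tree decomposition is:
Bags: B1 = {b, c, d, e, f}  B2 = {a, b, c, d, e}  B3 = {a, b, c, d, g}
Tree: B1–B2, B2–B3
Every bag has size at most 5, so the width is 5 − 1 = 4 and tw(G) ≤ 4. For the lower bound, the 5 vertices {a, b, c, d, g} are pairwise adjacent, and any tree decomposition puts a clique entirely inside one bag — forcing width ≥ 4. Therefore the treewidth is 4.

4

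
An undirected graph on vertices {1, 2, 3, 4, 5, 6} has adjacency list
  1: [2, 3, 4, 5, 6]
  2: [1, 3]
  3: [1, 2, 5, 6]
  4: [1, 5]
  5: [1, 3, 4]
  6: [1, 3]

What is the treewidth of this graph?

A width-2 tree decomposition is:
Bags: B1 = {1, 4, 5}  B2 = {1, 3, 5}  B3 = {1, 2, 3}  B4 = {1, 3, 6}
Tree: B1–B2, B2–B3, B2–B4
Each bag holds 3 vertices, so the decomposition has width 2, which upper-bounds the treewidth. On the other hand G contains the 3-clique {1, 2, 3}. A clique must lie in a single bag of any decomposition, so no decomposition can have width below 2. Hence tw(G) = 2 exactly.

2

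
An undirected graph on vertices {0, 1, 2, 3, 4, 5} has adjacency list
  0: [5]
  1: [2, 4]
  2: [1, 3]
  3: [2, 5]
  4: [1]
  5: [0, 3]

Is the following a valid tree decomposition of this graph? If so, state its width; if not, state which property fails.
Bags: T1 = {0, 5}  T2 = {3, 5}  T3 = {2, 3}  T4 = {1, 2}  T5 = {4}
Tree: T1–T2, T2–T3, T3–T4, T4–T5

A tree decomposition must satisfy three properties: every vertex lies in some bag; for every edge, both endpoints lie together in some bag; and for every vertex, the bags containing it form a connected subtree. Here edge (1,4) lies in no bag, so the decomposition is invalid.

No — edge (1,4) lies in no bag.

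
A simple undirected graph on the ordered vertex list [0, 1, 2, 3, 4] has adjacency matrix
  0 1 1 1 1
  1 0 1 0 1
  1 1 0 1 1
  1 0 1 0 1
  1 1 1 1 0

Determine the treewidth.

A width-3 tree decomposition is:
Bags: B1 = {0, 1, 2, 4}  B2 = {0, 2, 3, 4}
Tree: B1–B2
Each bag holds 4 vertices, so the decomposition has width 3, which upper-bounds the treewidth. For the lower bound, the 4 vertices {0, 1, 2, 4} are pairwise adjacent, and any tree decomposition puts a clique entirely inside one bag — forcing width ≥ 3. Therefore the treewidth is 3.

3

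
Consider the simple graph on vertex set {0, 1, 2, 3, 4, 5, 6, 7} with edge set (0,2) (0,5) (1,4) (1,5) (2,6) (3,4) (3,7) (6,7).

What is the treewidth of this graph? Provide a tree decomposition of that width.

Treewidth 2.
Bags: B1 = {3, 6, 7}  B2 = {2, 3, 6}  B3 = {0, 2, 3}  B4 = {0, 3, 5}  B5 = {1, 3, 5}  B6 = {1, 3, 4}
Tree: B1–B2, B2–B3, B3–B4, B4–B5, B5–B6

Every bag has size at most 3, so the width is 3 − 1 = 2 and tw(G) ≤ 2. For the lower bound, G contains the cycle 3–7–6–2–0–5–1–4–3, so G is not a forest; only forests have treewidth ≤ 1, hence tw(G) ≥ 2. Combining the bounds, tw(G) = 2.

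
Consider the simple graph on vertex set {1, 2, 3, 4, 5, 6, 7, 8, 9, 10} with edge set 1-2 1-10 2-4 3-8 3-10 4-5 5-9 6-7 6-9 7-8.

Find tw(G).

A width-2 tree decomposition is:
Bags: B1 = {2, 4, 5}  B2 = {1, 2, 5}  B3 = {1, 5, 10}  B4 = {3, 5, 10}  B5 = {3, 5, 8}  B6 = {5, 7, 8}  B7 = {5, 6, 7}  B8 = {5, 6, 9}
Tree: B1–B2, B2–B3, B3–B4, B4–B5, B5–B6, B6–B7, B7–B8
Every bag has size at most 3, so the width is 3 − 1 = 2 and tw(G) ≤ 2. Since 5–4–2–1–10–3–8–7–6–9–5 is a cycle in G, G is not acyclic. Forests are exactly the graphs of treewidth ≤ 1, so tw(G) ≥ 2. Combining the bounds, tw(G) = 2.

2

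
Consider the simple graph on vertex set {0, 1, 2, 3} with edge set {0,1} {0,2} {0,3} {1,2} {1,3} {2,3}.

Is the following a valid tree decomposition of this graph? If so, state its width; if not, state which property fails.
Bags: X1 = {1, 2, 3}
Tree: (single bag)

A tree decomposition must satisfy three properties: every vertex lies in some bag; for every edge, both endpoints lie together in some bag; and for every vertex, the bags containing it form a connected subtree. Here vertex 0 appears in no bag, so the decomposition is invalid.

No — vertex 0 appears in no bag.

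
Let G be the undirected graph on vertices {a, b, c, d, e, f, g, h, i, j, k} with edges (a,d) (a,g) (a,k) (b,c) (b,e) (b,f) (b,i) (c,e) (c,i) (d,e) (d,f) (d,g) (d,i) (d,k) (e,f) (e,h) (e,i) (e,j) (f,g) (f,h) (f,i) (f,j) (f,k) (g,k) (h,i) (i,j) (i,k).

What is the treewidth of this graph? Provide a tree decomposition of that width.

Treewidth 3.
One such decomposition:
Bags: B1 = {d, e, f, i}  B2 = {e, f, i, j}  B3 = {b, e, f, i}  B4 = {d, f, i, k}  B5 = {d, f, g, k}  B6 = {a, d, g, k}  B7 = {b, c, e, i}  B8 = {e, f, h, i}
Tree: B1–B2, B1–B3, B1–B4, B4–B5, B5–B6, B3–B7, B2–B8

Every bag has size at most 4, so the width is 4 − 1 = 3 and tw(G) ≤ 3. For the lower bound, the 4 vertices {a, d, g, k} are pairwise adjacent, and any tree decomposition puts a clique entirely inside one bag — forcing width ≥ 3. The upper and lower bounds meet at 3, so that is the treewidth.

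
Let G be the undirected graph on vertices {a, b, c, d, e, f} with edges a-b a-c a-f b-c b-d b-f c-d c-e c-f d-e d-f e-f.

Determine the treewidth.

A width-3 tree decomposition is:
Bags: B1 = {c, d, e, f}  B2 = {b, c, d, f}  B3 = {a, b, c, f}
Tree: B1–B2, B2–B3
Each bag holds 4 vertices, so the decomposition has width 3, which upper-bounds the treewidth. For the lower bound, the 4 vertices {c, d, e, f} are pairwise adjacent, and any tree decomposition puts a clique entirely inside one bag — forcing width ≥ 3. Combining the bounds, tw(G) = 3.

3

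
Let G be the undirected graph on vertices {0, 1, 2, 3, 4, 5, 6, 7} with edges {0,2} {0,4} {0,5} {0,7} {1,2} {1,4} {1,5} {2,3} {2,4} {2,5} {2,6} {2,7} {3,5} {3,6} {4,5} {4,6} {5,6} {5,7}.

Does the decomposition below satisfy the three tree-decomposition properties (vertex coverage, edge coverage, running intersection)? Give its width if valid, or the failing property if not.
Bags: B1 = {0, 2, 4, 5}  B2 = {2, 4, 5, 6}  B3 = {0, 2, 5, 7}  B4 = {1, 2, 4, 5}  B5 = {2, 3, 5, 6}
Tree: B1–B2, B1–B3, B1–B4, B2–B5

Yes; width 3.

Vertex coverage: the bags together contain {0, 1, 2, 3, 4, 5, 6, 7}, the full vertex set. Edge coverage: each edge of G has both endpoints in at least one bag. Running intersection: for every vertex, the bags containing it form a connected subtree. All three properties hold, so this is a valid tree decomposition of width max|bag| − 1 = 3, and hence tw(G) ≤ 3.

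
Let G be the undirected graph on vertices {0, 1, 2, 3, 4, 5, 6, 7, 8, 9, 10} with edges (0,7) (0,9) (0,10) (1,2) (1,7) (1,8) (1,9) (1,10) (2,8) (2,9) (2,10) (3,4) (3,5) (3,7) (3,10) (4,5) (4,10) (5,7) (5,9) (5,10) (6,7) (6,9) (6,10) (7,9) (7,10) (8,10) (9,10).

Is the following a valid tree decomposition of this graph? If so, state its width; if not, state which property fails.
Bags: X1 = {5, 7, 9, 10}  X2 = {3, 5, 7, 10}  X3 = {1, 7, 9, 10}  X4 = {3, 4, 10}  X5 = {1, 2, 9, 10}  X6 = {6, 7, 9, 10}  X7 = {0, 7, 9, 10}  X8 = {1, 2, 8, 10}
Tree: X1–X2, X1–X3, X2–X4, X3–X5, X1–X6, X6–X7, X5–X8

A tree decomposition must satisfy three properties: every vertex lies in some bag; for every edge, both endpoints lie together in some bag; and for every vertex, the bags containing it form a connected subtree. Here edge (5,4) lies in no bag, so the decomposition is invalid.

No — edge (5,4) lies in no bag.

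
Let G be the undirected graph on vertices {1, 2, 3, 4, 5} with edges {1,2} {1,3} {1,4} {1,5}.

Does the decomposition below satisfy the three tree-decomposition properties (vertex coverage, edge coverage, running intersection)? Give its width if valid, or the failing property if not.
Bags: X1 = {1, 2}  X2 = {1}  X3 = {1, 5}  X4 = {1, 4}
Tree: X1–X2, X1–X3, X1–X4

No — vertex 3 appears in no bag.

A tree decomposition must satisfy three properties: every vertex lies in some bag; for every edge, both endpoints lie together in some bag; and for every vertex, the bags containing it form a connected subtree. Here vertex 3 appears in no bag, so the decomposition is invalid.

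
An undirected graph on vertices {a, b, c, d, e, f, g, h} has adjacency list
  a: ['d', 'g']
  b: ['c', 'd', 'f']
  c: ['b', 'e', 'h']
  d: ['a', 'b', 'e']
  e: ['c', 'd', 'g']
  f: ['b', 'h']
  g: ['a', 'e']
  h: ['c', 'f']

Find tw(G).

A width-2 tree decomposition is:
Bags: B1 = {b, f, h}  B2 = {b, c, h}  B3 = {b, c, d}  B4 = {c, d, e}  B5 = {a, d, e}  B6 = {a, e, g}
Tree: B1–B2, B2–B3, B3–B4, B4–B5, B5–B6
Each bag holds 3 vertices, so the decomposition has width 2, which upper-bounds the treewidth. Since f–h–c–b–f is a cycle in G, G is not acyclic. Forests are exactly the graphs of treewidth ≤ 1, so tw(G) ≥ 2. Combining the bounds, tw(G) = 2.

2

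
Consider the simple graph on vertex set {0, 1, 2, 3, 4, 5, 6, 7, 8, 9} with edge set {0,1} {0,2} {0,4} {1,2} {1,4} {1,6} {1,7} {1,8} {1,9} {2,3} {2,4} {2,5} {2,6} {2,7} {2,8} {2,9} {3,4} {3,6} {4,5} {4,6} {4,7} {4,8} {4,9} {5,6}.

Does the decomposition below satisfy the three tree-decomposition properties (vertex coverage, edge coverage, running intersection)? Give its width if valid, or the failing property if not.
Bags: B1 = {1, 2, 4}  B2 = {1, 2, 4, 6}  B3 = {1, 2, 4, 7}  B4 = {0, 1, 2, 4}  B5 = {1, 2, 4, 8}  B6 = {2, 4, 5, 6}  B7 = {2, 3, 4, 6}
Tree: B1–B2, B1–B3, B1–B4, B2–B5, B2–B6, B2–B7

A tree decomposition must satisfy three properties: every vertex lies in some bag; for every edge, both endpoints lie together in some bag; and for every vertex, the bags containing it form a connected subtree. Here vertex 9 appears in no bag, so the decomposition is invalid.

No — vertex 9 appears in no bag.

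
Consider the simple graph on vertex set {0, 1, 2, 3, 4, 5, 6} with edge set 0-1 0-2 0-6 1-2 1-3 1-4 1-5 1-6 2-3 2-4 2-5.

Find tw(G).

A width-2 tree decomposition is:
Bags: B1 = {0, 1, 2}  B2 = {1, 2, 3}  B3 = {1, 2, 5}  B4 = {1, 2, 4}  B5 = {0, 1, 6}
Tree: B1–B2, B1–B3, B1–B4, B1–B5
Every bag has size at most 3, so the width is 3 − 1 = 2 and tw(G) ≤ 2. Conversely, {0, 1, 2} is a clique of size 3, and the vertices of any clique must share a bag in every tree decomposition; so some bag has ≥ 3 vertices and tw(G) ≥ 2. Combining the bounds, tw(G) = 2.

2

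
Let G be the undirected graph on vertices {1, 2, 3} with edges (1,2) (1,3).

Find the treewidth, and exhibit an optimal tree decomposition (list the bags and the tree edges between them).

Treewidth 1.
One such decomposition:
Bags: B1 = {1, 2}  B2 = {1, 3}
Tree: B1–B2

Every bag has size at most 2, so the width is 2 − 1 = 1 and tw(G) ≤ 1. G has an edge, so its treewidth is at least 1. Therefore the treewidth is 1.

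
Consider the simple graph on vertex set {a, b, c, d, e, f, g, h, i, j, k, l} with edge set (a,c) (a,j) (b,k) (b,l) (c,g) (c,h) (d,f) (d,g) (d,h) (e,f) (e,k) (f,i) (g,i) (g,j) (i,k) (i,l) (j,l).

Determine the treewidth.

A width-3 tree decomposition is:
Bags: B1 = {a, c, d, h}  B2 = {a, c, d, g}  B3 = {a, d, g, j}  B4 = {d, f, g, j}  B5 = {f, g, i, j}  B6 = {f, i, j, l}  B7 = {e, f, i, l}  B8 = {e, i, k, l}  B9 = {b, e, k, l}
Tree: B1–B2, B2–B3, B3–B4, B4–B5, B5–B6, B6–B7, B7–B8, B8–B9
Each bag holds 4 vertices, so the decomposition has width 3, which upper-bounds the treewidth. For the lower bound: the 4 vertex sets {a,c,h}, {d}, {g}, {f,i,j,l} are disjoint, each induces a connected subgraph, and every pair is joined by at least one edge of G. Contracting each set to a single vertex therefore yields K_{4} as a minor, and since treewidth is minor-monotone, tw(G) ≥ tw(K_{4}) = 3. Combining the bounds, tw(G) = 3.

3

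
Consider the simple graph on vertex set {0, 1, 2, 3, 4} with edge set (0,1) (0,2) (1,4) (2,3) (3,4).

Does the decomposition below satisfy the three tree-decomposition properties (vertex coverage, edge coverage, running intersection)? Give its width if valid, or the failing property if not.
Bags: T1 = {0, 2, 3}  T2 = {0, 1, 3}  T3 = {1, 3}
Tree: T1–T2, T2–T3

A tree decomposition must satisfy three properties: every vertex lies in some bag; for every edge, both endpoints lie together in some bag; and for every vertex, the bags containing it form a connected subtree. Here vertex 4 appears in no bag, so the decomposition is invalid.

No — vertex 4 appears in no bag.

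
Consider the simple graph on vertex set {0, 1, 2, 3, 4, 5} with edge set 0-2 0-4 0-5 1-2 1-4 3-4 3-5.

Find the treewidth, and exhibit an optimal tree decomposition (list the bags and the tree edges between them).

Each bag holds 3 vertices, so the decomposition has width 2, which upper-bounds the treewidth. Since 1–2–0–4–1 is a cycle in G, G is not acyclic. Forests are exactly the graphs of treewidth ≤ 1, so tw(G) ≥ 2. Therefore the treewidth is 2.

Treewidth 2.
One optimal decomposition is:
Bags: B1 = {1, 2, 4}  B2 = {0, 2, 4}  B3 = {0, 3, 4}  B4 = {0, 3, 5}
Tree: B1–B2, B2–B3, B3–B4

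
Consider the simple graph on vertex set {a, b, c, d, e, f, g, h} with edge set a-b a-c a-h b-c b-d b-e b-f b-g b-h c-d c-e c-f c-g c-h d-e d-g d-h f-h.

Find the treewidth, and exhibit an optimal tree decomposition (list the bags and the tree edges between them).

Treewidth 3.
Bags: B1 = {b, c, d, g}  B2 = {b, c, d, h}  B3 = {b, c, d, e}  B4 = {b, c, f, h}  B5 = {a, b, c, h}
Tree: B1–B2, B2–B3, B2–B4, B4–B5

The largest bag has 4 vertices, giving width 3; this decomposition certifies tw(G) ≤ 3. Conversely, {b, c, d, g} is a clique of size 4, and the vertices of any clique must share a bag in every tree decomposition; so some bag has ≥ 4 vertices and tw(G) ≥ 3. Combining the bounds, tw(G) = 3.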